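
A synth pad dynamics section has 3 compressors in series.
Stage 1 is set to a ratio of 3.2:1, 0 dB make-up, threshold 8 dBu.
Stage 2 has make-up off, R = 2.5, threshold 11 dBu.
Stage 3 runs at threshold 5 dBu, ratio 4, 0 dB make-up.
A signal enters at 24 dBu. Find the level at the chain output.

Stage 1: 24 dBu is 16 dB over 8 dBu; at 3.2:1 that becomes 5 dB over, giving 13 dBu.
Stage 2: 2 dB above 11 dBu, reduced 2.5:1 to 0.8 dB above → 11.8 dBu.
Stage 3: 6.8 dB above 5 dBu, reduced 4:1 to 1.7 dB above → 6.7 dBu.

6.7 dBu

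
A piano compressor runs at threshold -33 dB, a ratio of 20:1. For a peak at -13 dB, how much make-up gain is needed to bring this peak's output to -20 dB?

Overshoot 20 dB → 20/20 = 1 dB after compression, so the compressed level is -33 + 1 = -32 dB.
Make-up = target − compressed = -20 − (-32) = 12 dB.

12 dB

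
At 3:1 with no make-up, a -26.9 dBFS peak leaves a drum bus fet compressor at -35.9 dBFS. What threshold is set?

Let T be the threshold. Output overshoot = (input overshoot)/R, so -35.9 − T = (-26.9 − T)/3.
3·(-35.9 − T) = -26.9 − T → 2·T = -107.7 − (-26.9) = -80.8.
T = -80.8/2 = -40.4 dBFS.

-40.4 dBFS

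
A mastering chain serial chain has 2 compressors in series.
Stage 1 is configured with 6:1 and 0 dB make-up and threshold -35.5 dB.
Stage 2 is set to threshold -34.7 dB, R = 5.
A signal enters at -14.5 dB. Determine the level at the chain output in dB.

Stage 1: overshoot 21 dB → 21/6 = 3.5 dB → -32 dB.
Stage 2: 2.7 dB above -34.7 dB, reduced 5:1 to 0.54 dB above → -34.16 dB.

-34.16 dB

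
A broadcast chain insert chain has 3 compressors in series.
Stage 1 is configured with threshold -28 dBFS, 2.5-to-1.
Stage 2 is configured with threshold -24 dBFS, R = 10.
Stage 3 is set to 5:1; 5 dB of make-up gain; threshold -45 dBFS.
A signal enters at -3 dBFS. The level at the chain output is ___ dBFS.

Stage 1: overshoot 25 dB → 25/2.5 = 10 dB → -18 dBFS.
Stage 2: 6 dB above -24 dBFS, reduced 10:1 to 0.6 dB above → -23.4 dBFS.
Stage 3: -23.4 dBFS is 21.6 dB over -45 dBFS; at 5:1 that becomes 4.32 dB over, giving -40.68 dBFS; +5 dB make-up → -35.68 dBFS.

-35.68 dBFS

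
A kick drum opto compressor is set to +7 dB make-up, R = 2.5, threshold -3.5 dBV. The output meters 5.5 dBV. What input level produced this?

Remove make-up: 5.5 − 7 = -1.5 dBV.
That's 2 dB above the -3.5 dBV threshold.
Input overshoot = R × output overshoot = 5 dB → input = -3.5 + 5 = 1.5 dBV.

1.5 dBV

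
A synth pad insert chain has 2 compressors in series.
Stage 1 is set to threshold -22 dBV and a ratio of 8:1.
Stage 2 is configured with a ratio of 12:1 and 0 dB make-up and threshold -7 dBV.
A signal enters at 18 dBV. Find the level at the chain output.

-17 dBV

Stage 1: overshoot 40 dB → 40/8 = 5 dB → -17 dBV.
Stage 2: -17 dBV is at or below the -7 dBV threshold — no compression; output -17 dBV.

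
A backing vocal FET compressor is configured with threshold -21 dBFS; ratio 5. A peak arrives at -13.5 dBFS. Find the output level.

-19.5 dBFS

The input is 7.5 dB above the -21 dBFS threshold.
The 7.5 dB excess becomes 1.5 dB after 5:1 reduction.
So the level is -21 + 1.5 = -19.5 dBFS.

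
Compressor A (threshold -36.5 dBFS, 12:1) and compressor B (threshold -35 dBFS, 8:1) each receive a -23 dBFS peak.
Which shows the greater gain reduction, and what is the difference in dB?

A: overshoot 13.5 dB → output overshoot 1.125 dB → GR 12.375 dB.
B: overshoot 12 dB → output overshoot 1.5 dB → GR 10.5 dB.
A applies 1.875 dB more gain reduction.

A, by 1.875 dB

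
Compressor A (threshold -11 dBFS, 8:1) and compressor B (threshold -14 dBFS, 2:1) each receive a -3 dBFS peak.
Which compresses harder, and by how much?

A: GR = 8 − 8/8 = 7 dB.
B: GR = 11 − 11/2 = 5.5 dB.
A reduces 1.5 dB more.

A, by 1.5 dB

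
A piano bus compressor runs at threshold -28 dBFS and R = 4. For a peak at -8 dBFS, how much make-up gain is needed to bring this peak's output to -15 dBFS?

8 dB

Without make-up, output = threshold + overshoot/4 = -28 + 5 = -23 dBFS.
Gap to target: 8 dB.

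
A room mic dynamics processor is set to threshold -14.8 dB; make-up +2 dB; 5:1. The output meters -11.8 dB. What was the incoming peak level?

Before make-up, the level was -11.8 − 2 = -13.8 dB.
The compressed level sits -13.8 − (-14.8) = 1 dB over threshold.
Before 5:1 compression the overshoot was 1 × 5 = 5 dB, so input = -14.8 + 5 = -9.8 dB.

-9.8 dB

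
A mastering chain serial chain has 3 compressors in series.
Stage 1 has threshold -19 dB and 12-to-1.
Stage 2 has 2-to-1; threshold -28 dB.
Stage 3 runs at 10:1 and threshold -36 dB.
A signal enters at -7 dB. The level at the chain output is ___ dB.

-34.7 dB

Stage 1: 12 dB above -19 dB, reduced 12:1 to 1 dB above → -18 dB.
Stage 2: overshoot 10 dB → 10/2 = 5 dB → -23 dB.
Stage 3: overshoot 13 dB → 13/10 = 1.3 dB → -34.7 dB.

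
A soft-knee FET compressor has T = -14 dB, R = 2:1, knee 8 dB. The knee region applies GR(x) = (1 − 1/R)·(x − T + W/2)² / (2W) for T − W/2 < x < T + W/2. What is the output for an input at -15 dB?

-15.28125 dB

x − T + W/2 = -15 − (-14) + 4 = 3.
GR = (1 − 1/2) × 3² / 16 = 0.5 × 9 / 16 = 0.28125 dB.
Output = -15 − 0.28125 = -15.28125 dB.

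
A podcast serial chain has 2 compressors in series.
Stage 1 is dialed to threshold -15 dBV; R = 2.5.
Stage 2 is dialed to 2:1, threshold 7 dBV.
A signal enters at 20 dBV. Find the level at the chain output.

-1 dBV

Stage 1: overshoot 35 dB → 35/2.5 = 14 dB → -1 dBV.
Stage 2: -1 dBV ≤ 7 dBV, so stage 2 doesn't engage; output -1 dBV.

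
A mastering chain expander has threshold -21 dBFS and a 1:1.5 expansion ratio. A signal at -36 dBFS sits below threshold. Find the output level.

-43.5 dBFS

Below threshold, a 1:1.5 expander applies gain = (1.5−1)×(T − x) of attenuation.
(1.5−1) × 15 = 7.5 dB, so output = -36 − 7.5 = -43.5 dBFS.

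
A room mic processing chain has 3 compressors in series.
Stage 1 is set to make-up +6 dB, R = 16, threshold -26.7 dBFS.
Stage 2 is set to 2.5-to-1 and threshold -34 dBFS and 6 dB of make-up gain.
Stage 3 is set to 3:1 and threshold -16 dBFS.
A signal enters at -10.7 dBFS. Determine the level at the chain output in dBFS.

-22.28 dBFS

Stage 1: -10.7 dBFS is 16 dB over -26.7 dBFS; at 16:1 that becomes 1 dB over, giving -25.7 dBFS; +6 dB make-up → -19.7 dBFS.
Stage 2: 14.3 dB above -34 dBFS, reduced 2.5:1 to 5.72 dB above → -28.28 dBFS; +6 dB make-up → -22.28 dBFS.
Stage 3: below threshold (-22.28 ≤ -16); passes unchanged; output -22.28 dBFS.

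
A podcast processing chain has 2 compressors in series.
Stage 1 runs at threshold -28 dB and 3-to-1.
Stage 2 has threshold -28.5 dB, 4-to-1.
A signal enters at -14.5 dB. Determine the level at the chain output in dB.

-27.25 dB

Stage 1: overshoot 13.5 dB → 13.5/3 = 4.5 dB → -23.5 dB.
Stage 2: overshoot 5 dB → 5/4 = 1.25 dB → -27.25 dB.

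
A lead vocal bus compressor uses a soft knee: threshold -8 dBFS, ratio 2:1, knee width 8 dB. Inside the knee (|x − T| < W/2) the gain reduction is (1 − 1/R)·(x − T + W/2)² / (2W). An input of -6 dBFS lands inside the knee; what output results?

-7.125 dBFS

x − T + W/2 = -6 − (-8) + 4 = 6.
GR = (1 − 1/2) × 6² / 16 = 0.5 × 36 / 16 = 1.125 dB.
Output = -6 − 1.125 = -7.125 dBFS.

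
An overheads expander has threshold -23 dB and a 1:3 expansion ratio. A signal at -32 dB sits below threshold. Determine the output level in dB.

Below threshold, a 1:3 expander applies gain = (3−1)×(T − x) of attenuation.
(3−1) × 9 = 18 dB, so output = -32 − 18 = -50 dB.

-50 dB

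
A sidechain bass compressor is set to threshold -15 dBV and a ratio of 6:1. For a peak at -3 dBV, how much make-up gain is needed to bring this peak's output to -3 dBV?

10 dB

Overshoot 12 dB → 12/6 = 2 dB after compression, so the compressed level is -15 + 2 = -13 dBV.
Make-up = target − compressed = -3 − (-13) = 10 dB.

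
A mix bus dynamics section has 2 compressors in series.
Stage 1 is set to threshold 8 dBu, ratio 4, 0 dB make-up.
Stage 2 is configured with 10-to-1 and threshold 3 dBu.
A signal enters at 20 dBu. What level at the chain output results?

Stage 1: 20 dBu is 12 dB over 8 dBu; at 4:1 that becomes 3 dB over, giving 11 dBu.
Stage 2: overshoot 8 dB → 8/10 = 0.8 dB → 3.8 dBu.

3.8 dBu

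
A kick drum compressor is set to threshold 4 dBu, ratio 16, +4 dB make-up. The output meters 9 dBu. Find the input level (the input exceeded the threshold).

20 dBu

Remove make-up: 9 − 4 = 5 dBu.
The compressed level sits 5 − 4 = 1 dB over threshold.
Undo the ratio: input overshoot = 1 × 16 = 16 dB, giving input = 20 dBu.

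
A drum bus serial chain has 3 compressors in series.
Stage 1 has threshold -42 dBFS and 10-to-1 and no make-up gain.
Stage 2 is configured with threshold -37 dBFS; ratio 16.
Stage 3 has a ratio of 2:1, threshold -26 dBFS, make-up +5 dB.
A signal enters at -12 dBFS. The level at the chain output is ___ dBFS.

-34 dBFS

Stage 1: 30 dB above -42 dBFS, reduced 10:1 to 3 dB above → -39 dBFS.
Stage 2: -39 dBFS is at or below the -37 dBFS threshold — no compression; output -39 dBFS.
Stage 3: -39 dBFS is at or below the -26 dBFS threshold — no compression; make-up brings it to -34 dBFS.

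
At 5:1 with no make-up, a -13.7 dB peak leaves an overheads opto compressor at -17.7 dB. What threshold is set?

-18.7 dB

Let T be the threshold. Output overshoot = (input overshoot)/R, so -17.7 − T = (-13.7 − T)/5.
5·(-17.7 − T) = -13.7 − T → 4·T = -88.5 − (-13.7) = -74.8.
T = -74.8/4 = -18.7 dB.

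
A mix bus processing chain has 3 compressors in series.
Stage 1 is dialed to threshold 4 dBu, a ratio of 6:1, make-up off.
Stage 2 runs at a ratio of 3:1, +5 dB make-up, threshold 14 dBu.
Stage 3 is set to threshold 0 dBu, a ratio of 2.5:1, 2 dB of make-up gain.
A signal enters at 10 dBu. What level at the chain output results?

6 dBu

Stage 1: overshoot 6 dB → 6/6 = 1 dB → 5 dBu.
Stage 2: 5 dBu is at or below the 14 dBu threshold — no compression; make-up brings it to 10 dBu.
Stage 3: 10 dB above 0 dBu, reduced 2.5:1 to 4 dB above → 4 dBu; +2 dB make-up → 6 dBu.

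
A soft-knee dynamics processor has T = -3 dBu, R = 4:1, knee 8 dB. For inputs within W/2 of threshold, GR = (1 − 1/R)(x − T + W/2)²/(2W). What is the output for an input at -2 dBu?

-3.171875 dBu

x − T + W/2 = -2 − (-3) + 4 = 5.
GR = (1 − 1/4) × 5² / 16 = 0.75 × 25 / 16 = 1.171875 dB.
Output = -2 − 1.171875 = -3.171875 dBu.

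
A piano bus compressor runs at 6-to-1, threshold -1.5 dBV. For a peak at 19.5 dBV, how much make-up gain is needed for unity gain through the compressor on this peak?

17.5 dB

The peak compresses to -1.5 + 21/6 = 2 dBV.
To reach 19.5 dBV requires 19.5 − 2 = 17.5 dB of make-up.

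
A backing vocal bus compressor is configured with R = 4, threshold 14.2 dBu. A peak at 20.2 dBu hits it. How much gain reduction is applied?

The signal is 6 dB above threshold.
After 4:1 compression the overshoot becomes 6/4 = 1.5 dB.
GR = overshoot in − overshoot out = 6 − 1.5 = 4.5 dB.

4.5 dB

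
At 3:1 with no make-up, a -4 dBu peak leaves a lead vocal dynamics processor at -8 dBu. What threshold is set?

Input is 6 dB above T (since output overshoot × R = input overshoot: (-8 − T)·3 = -4 − T gives T = -10 dBu).
Check: -10 + (-4 − (-10))/3 = -10 + 2 = -8 dBu. ✓

-10 dBu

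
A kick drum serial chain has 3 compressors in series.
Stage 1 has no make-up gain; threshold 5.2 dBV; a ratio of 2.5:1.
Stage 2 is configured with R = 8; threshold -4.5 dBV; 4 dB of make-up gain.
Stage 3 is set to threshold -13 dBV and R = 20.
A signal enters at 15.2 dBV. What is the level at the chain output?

-12.289375 dBV

Stage 1: 15.2 dBV is 10 dB over 5.2 dBV; at 2.5:1 that becomes 4 dB over, giving 9.2 dBV.
Stage 2: overshoot 13.7 dB → 13.7/8 = 1.7125 dB → -2.7875 dBV; +4 dB make-up → 1.2125 dBV.
Stage 3: overshoot 14.2125 dB → 14.2125/20 = 0.710625 dB → -12.289375 dBV.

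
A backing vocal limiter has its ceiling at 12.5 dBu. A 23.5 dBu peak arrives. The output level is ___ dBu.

12.5 dBu

The limiter clamps the peak to its 12.5 dBu ceiling.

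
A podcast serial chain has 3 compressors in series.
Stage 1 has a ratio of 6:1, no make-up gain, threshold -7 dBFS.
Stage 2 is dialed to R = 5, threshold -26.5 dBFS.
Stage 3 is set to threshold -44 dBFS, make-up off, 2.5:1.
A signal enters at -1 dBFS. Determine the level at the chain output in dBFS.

-35.36 dBFS

Stage 1: -1 dBFS is 6 dB over -7 dBFS; at 6:1 that becomes 1 dB over, giving -6 dBFS.
Stage 2: overshoot 20.5 dB → 20.5/5 = 4.1 dB → -22.4 dBFS.
Stage 3: -22.4 dBFS is 21.6 dB over -44 dBFS; at 2.5:1 that becomes 8.64 dB over, giving -35.36 dBFS.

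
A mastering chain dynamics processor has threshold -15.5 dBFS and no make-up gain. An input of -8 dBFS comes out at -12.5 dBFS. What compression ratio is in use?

2.5:1

Input overshoot = -8 − (-15.5) = 7.5 dB; output overshoot = -12.5 − (-15.5) = 3 dB.
Ratio = 7.5 / 3 = 2.5.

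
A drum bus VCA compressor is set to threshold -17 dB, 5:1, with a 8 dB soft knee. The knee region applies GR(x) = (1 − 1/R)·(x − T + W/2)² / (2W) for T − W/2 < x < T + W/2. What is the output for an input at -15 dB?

-16.8 dB

x − T + W/2 = -15 − (-17) + 4 = 6.
GR = (1 − 1/5) × 6² / 16 = 0.8 × 36 / 16 = 1.8 dB.
Output = -15 − 1.8 = -16.8 dB.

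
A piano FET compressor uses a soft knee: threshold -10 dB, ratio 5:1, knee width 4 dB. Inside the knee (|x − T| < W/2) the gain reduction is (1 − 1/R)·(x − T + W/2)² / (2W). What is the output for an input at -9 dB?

-9.9 dB

x − T + W/2 = -9 − (-10) + 2 = 3.
GR = (1 − 1/5) × 3² / 8 = 0.8 × 9 / 8 = 0.9 dB.
Output = -9 − 0.9 = -9.9 dB.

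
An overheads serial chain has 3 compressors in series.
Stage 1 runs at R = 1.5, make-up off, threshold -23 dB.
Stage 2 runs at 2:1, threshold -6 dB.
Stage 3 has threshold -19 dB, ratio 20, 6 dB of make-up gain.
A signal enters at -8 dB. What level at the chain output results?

-12.7 dB

Stage 1: 15 dB above -23 dB, reduced 1.5:1 to 10 dB above → -13 dB.
Stage 2: -13 dB is at or below the -6 dB threshold — no compression; output -13 dB.
Stage 3: overshoot 6 dB → 6/20 = 0.3 dB → -18.7 dB; +6 dB make-up → -12.7 dB.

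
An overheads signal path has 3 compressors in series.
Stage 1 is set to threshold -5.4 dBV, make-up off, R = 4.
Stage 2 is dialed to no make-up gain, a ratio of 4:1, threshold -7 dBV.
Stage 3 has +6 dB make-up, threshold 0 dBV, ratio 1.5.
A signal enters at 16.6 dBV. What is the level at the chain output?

0.775 dBV

Stage 1: 22 dB above -5.4 dBV, reduced 4:1 to 5.5 dB above → 0.1 dBV.
Stage 2: overshoot 7.1 dB → 7.1/4 = 1.775 dB → -5.225 dBV.
Stage 3: -5.225 dBV ≤ 0 dBV, so stage 3 doesn't engage; make-up brings it to 0.775 dBV.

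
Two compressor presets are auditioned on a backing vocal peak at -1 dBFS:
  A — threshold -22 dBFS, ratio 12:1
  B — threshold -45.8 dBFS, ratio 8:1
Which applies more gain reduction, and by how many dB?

B, by 19.95 dB

A: 21 dB over, compressed to 1.75 dB over, so 19.25 dB of GR.
B: 44.8 dB over, compressed to 5.6 dB over, so 39.2 dB of GR.
B applies 19.95 dB more gain reduction.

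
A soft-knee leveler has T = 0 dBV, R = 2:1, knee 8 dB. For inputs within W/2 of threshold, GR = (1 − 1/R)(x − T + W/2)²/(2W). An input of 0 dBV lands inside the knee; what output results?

-0.5 dBV

x − T + W/2 = 0 − 0 + 4 = 4.
GR = (1 − 1/2) × 4² / 16 = 0.5 × 16 / 16 = 0.5 dB.
Output = 0 − 0.5 = -0.5 dBV.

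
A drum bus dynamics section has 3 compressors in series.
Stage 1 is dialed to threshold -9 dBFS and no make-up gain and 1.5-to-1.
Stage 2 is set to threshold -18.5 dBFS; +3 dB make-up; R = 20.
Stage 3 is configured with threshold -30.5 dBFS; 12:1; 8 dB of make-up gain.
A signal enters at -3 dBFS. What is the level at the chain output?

-21.19375 dBFS

Stage 1: -3 dBFS is 6 dB over -9 dBFS; at 1.5:1 that becomes 4 dB over, giving -5 dBFS.
Stage 2: overshoot 13.5 dB → 13.5/20 = 0.675 dB → -17.825 dBFS; +3 dB make-up → -14.825 dBFS.
Stage 3: 15.675 dB above -30.5 dBFS, reduced 12:1 to 1.30625 dB above → -29.19375 dBFS; +8 dB make-up → -21.19375 dBFS.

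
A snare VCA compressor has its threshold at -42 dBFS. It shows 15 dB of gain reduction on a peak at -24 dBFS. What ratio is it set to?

6:1

Input overshoot = -24 − (-42) = 18 dB.
Output overshoot = 18 − 15 = 3 dB.
Ratio = input overshoot / output overshoot = 18 / 3 = 6.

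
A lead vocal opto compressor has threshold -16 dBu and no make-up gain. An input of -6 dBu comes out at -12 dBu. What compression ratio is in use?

2.5:1

Input overshoot = -6 − (-16) = 10 dB; output overshoot = -12 − (-16) = 4 dB.
Ratio = 10 / 4 = 2.5.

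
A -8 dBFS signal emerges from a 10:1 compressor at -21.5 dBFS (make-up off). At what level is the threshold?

Let T be the threshold. Output overshoot = (input overshoot)/R, so -21.5 − T = (-8 − T)/10.
10·(-21.5 − T) = -8 − T → 9·T = -215 − (-8) = -207.
T = -207/9 = -23 dBFS.

-23 dBFS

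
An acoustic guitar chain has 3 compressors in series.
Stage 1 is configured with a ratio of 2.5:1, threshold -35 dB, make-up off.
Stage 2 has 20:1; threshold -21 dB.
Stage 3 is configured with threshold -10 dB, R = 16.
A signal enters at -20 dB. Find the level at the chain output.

Stage 1: -20 dB is 15 dB over -35 dB; at 2.5:1 that becomes 6 dB over, giving -29 dB.
Stage 2: below threshold (-29 ≤ -21); passes unchanged; output -29 dB.
Stage 3: -29 dB is at or below the -10 dB threshold — no compression; output -29 dB.

-29 dB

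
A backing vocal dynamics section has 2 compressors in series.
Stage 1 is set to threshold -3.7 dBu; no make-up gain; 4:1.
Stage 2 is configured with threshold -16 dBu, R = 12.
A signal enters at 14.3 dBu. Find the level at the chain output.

Stage 1: 14.3 dBu is 18 dB over -3.7 dBu; at 4:1 that becomes 4.5 dB over, giving 0.8 dBu.
Stage 2: 16.8 dB above -16 dBu, reduced 12:1 to 1.4 dB above → -14.6 dBu.

-14.6 dBu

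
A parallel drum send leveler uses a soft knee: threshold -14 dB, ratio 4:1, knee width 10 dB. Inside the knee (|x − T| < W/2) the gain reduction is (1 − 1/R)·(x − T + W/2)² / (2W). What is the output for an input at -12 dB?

x − T + W/2 = -12 − (-14) + 5 = 7.
GR = (1 − 1/4) × 7² / 20 = 0.75 × 49 / 20 = 1.8375 dB.
Output = -12 − 1.8375 = -13.8375 dB.

-13.8375 dB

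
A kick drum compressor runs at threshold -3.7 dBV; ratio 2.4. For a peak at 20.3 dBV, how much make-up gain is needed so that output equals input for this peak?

Without make-up, output = threshold + overshoot/2.4 = -3.7 + 10 = 6.3 dBV.
Gap to target: 14 dB.

14 dB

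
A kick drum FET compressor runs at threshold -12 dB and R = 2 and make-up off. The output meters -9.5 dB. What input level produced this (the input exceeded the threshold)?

The compressed level sits -9.5 − (-12) = 2.5 dB over threshold.
Input overshoot = R × output overshoot = 5 dB → input = -12 + 5 = -7 dB.

-7 dB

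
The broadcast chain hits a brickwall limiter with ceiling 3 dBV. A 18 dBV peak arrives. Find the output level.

The limiter clamps the peak to its 3 dBV ceiling.

3 dBV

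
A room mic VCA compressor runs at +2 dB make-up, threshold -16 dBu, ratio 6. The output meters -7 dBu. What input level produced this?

26 dBu

Remove make-up: -7 − 2 = -9 dBu.
Post-compression overshoot = -9 − (-16) = 7 dB.
Undo the ratio: input overshoot = 7 × 6 = 42 dB, giving input = 26 dBu.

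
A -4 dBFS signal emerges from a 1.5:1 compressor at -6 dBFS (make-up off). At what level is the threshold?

Let T be the threshold. Output overshoot = (input overshoot)/R, so -6 − T = (-4 − T)/1.5.
1.5·(-6 − T) = -4 − T → 0.5·T = -9 − (-4) = -5.
T = -5/0.5 = -10 dBFS.

-10 dBFS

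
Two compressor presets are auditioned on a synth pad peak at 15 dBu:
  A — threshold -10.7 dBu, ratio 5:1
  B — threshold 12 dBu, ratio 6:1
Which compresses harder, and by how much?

A, by 18.06 dB

A: GR = 25.7 − 25.7/5 = 20.56 dB.
B: GR = 3 − 3/6 = 2.5 dB.
Difference: 18.06 dB in favour of A.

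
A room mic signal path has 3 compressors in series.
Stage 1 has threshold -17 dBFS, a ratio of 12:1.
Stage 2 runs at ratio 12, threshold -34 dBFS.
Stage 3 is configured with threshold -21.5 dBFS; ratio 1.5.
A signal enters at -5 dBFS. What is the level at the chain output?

-32.5 dBFS

Stage 1: overshoot 12 dB → 12/12 = 1 dB → -16 dBFS.
Stage 2: -16 dBFS is 18 dB over -34 dBFS; at 12:1 that becomes 1.5 dB over, giving -32.5 dBFS.
Stage 3: below threshold (-32.5 ≤ -21.5); passes unchanged; output -32.5 dBFS.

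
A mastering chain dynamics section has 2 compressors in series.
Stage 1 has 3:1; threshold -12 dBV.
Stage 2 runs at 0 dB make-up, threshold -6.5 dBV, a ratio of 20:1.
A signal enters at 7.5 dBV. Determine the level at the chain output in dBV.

-6.45 dBV

Stage 1: 7.5 dBV is 19.5 dB over -12 dBV; at 3:1 that becomes 6.5 dB over, giving -5.5 dBV.
Stage 2: -5.5 dBV is 1 dB over -6.5 dBV; at 20:1 that becomes 0.05 dB over, giving -6.45 dBV.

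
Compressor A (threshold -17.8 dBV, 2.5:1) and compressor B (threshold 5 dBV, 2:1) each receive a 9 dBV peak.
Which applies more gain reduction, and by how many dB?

A, by 14.08 dB

A: GR = 26.8 − 26.8/2.5 = 16.08 dB.
B: GR = 4 − 4/2 = 2 dB.
A applies 14.08 dB more gain reduction.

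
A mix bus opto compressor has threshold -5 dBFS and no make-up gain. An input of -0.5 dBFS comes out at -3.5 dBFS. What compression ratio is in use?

Input overshoot = -0.5 − (-5) = 4.5 dB; output overshoot = -3.5 − (-5) = 1.5 dB.
Ratio = 4.5 / 1.5 = 3.

3:1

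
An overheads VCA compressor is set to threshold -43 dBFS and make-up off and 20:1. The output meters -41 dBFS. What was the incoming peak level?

-3 dBFS

The compressed level sits -41 − (-43) = 2 dB over threshold.
Undo the ratio: input overshoot = 2 × 20 = 40 dB, giving input = -3 dBFS.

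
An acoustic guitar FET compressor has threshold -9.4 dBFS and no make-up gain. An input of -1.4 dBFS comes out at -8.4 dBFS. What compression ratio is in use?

Input overshoot = -1.4 − (-9.4) = 8 dB; output overshoot = -8.4 − (-9.4) = 1 dB.
Ratio = 8 / 1 = 8.

8:1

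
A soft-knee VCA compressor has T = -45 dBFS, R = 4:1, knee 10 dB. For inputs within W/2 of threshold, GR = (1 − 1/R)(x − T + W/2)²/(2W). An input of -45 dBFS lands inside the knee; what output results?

x − T + W/2 = -45 − (-45) + 5 = 5.
GR = (1 − 1/4) × 5² / 20 = 0.75 × 25 / 20 = 0.9375 dB.
Output = -45 − 0.9375 = -45.9375 dBFS.

-45.9375 dBFS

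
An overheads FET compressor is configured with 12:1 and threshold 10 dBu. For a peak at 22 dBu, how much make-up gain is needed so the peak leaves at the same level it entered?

Without make-up, output = threshold + overshoot/12 = 10 + 1 = 11 dBu.
Gap to target: 11 dB.

11 dB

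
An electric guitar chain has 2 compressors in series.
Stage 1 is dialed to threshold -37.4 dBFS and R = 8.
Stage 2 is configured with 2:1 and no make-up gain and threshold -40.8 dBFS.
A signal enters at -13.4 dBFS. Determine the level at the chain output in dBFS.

Stage 1: 24 dB above -37.4 dBFS, reduced 8:1 to 3 dB above → -34.4 dBFS.
Stage 2: 6.4 dB above -40.8 dBFS, reduced 2:1 to 3.2 dB above → -37.6 dBFS.

-37.6 dBFS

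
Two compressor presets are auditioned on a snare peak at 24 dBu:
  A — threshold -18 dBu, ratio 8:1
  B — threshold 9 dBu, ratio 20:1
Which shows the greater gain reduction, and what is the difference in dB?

A: 42 dB over, compressed to 5.25 dB over, so 36.75 dB of GR.
B: 15 dB over, compressed to 0.75 dB over, so 14.25 dB of GR.
Difference: 22.5 dB in favour of A.

A, by 22.5 dB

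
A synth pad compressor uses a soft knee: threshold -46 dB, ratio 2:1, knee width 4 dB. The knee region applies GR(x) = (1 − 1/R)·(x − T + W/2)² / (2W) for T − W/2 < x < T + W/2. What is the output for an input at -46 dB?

x − T + W/2 = -46 − (-46) + 2 = 2.
GR = (1 − 1/2) × 2² / 8 = 0.5 × 4 / 8 = 0.25 dB.
Output = -46 − 0.25 = -46.25 dB.

-46.25 dB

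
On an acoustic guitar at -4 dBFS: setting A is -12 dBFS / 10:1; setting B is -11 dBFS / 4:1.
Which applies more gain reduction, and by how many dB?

A: 8 dB over, compressed to 0.8 dB over, so 7.2 dB of GR.
B: 7 dB over, compressed to 1.75 dB over, so 5.25 dB of GR.
A reduces 1.95 dB more.

A, by 1.95 dB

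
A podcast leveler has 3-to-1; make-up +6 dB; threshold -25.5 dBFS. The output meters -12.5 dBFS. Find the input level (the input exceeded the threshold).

-4.5 dBFS

Stripping the +6 dB make-up gives -18.5 dBFS at the gain stage.
Post-compression overshoot = -18.5 − (-25.5) = 7 dB.
Before 3:1 compression the overshoot was 7 × 3 = 21 dB, so input = -25.5 + 21 = -4.5 dBFS.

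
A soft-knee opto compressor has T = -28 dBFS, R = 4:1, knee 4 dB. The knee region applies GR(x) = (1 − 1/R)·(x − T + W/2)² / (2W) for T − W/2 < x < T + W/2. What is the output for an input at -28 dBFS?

x − T + W/2 = -28 − (-28) + 2 = 2.
GR = (1 − 1/4) × 2² / 8 = 0.75 × 4 / 8 = 0.375 dB.
Output = -28 − 0.375 = -28.375 dBFS.

-28.375 dBFS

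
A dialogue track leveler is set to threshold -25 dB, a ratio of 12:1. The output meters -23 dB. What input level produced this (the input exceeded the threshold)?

-1 dB

Post-compression overshoot = -23 − (-25) = 2 dB.
Before 12:1 compression the overshoot was 2 × 12 = 24 dB, so input = -25 + 24 = -1 dB.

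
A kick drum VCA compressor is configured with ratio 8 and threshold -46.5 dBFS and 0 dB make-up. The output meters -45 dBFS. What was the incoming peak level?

-34.5 dBFS

That's 1.5 dB above the -46.5 dBFS threshold.
Before 8:1 compression the overshoot was 1.5 × 8 = 12 dB, so input = -46.5 + 12 = -34.5 dBFS.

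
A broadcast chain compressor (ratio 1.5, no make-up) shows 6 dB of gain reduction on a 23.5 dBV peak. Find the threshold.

Input is 18 dB above T (since output overshoot × R = input overshoot: (17.5 − T)·1.5 = 23.5 − T gives T = 5.5 dBV).
Check: 5.5 + (23.5 − 5.5)/1.5 = 5.5 + 12 = 17.5 dBV. ✓

5.5 dBV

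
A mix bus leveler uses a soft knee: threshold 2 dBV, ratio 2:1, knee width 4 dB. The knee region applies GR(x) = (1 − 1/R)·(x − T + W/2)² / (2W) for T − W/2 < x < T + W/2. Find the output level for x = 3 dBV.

2.4375 dBV

x − T + W/2 = 3 − 2 + 2 = 3.
GR = (1 − 1/2) × 3² / 8 = 0.5 × 9 / 8 = 0.5625 dB.
Output = 3 − 0.5625 = 2.4375 dBV.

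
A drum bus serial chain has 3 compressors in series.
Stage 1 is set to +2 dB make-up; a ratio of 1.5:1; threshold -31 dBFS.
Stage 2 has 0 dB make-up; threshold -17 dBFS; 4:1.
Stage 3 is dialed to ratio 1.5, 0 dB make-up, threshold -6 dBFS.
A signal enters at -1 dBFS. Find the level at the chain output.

-15 dBFS

Stage 1: 30 dB above -31 dBFS, reduced 1.5:1 to 20 dB above → -11 dBFS; +2 dB make-up → -9 dBFS.
Stage 2: 8 dB above -17 dBFS, reduced 4:1 to 2 dB above → -15 dBFS.
Stage 3: -15 dBFS ≤ -6 dBFS, so stage 3 doesn't engage; output -15 dBFS.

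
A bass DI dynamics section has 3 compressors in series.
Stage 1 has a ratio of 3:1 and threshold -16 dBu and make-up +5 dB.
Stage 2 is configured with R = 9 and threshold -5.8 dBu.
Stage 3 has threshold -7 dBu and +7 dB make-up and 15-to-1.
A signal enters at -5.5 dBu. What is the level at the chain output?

-0.5 dBu

Stage 1: -5.5 dBu is 10.5 dB over -16 dBu; at 3:1 that becomes 3.5 dB over, giving -12.5 dBu; +5 dB make-up → -7.5 dBu.
Stage 2: -7.5 dBu is at or below the -5.8 dBu threshold — no compression; output -7.5 dBu.
Stage 3: below threshold (-7.5 ≤ -7); passes unchanged; make-up brings it to -0.5 dBu.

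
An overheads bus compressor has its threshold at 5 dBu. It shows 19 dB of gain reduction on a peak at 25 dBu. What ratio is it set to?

20:1

Input overshoot = 25 − 5 = 20 dB.
Output overshoot = 20 − 19 = 1 dB.
Ratio = input overshoot / output overshoot = 20 / 1 = 20.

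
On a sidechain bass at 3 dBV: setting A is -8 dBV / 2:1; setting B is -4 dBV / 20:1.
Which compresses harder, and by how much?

B, by 1.15 dB

A: GR = 11 − 11/2 = 5.5 dB.
B: GR = 7 − 7/20 = 6.65 dB.
B reduces 1.15 dB more.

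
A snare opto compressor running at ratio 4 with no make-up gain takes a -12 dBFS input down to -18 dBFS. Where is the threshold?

Input is 8 dB above T (since output overshoot × R = input overshoot: (-18 − T)·4 = -12 − T gives T = -20 dBFS).
Check: -20 + (-12 − (-20))/4 = -20 + 2 = -18 dBFS. ✓

-20 dBFS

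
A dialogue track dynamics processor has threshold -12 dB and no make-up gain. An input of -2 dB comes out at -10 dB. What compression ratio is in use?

5:1

Input overshoot = -2 − (-12) = 10 dB; output overshoot = -10 − (-12) = 2 dB.
Ratio = 10 / 2 = 5.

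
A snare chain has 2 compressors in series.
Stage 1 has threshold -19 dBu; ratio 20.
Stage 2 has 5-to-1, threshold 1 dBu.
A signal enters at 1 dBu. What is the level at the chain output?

Stage 1: overshoot 20 dB → 20/20 = 1 dB → -18 dBu.
Stage 2: -18 dBu ≤ 1 dBu, so stage 2 doesn't engage; output -18 dBu.

-18 dBu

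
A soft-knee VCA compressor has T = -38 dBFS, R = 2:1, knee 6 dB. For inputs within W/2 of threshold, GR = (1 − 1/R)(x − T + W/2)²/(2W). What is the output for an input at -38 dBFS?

x − T + W/2 = -38 − (-38) + 3 = 3.
GR = (1 − 1/2) × 3² / 12 = 0.5 × 9 / 12 = 0.375 dB.
Output = -38 − 0.375 = -38.375 dBFS.

-38.375 dBFS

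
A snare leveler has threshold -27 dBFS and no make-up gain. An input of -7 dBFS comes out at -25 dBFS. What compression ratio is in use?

Input overshoot = -7 − (-27) = 20 dB; output overshoot = -25 − (-27) = 2 dB.
Ratio = 20 / 2 = 10.

10:1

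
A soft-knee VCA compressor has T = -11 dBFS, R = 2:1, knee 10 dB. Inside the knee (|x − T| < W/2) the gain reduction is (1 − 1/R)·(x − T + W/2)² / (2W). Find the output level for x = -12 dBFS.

x − T + W/2 = -12 − (-11) + 5 = 4.
GR = (1 − 1/2) × 4² / 20 = 0.5 × 16 / 20 = 0.4 dB.
Output = -12 − 0.4 = -12.4 dBFS.

-12.4 dBFS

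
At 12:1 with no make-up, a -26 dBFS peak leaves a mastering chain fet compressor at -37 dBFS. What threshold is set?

-38 dBFS

Let T be the threshold. Output overshoot = (input overshoot)/R, so -37 − T = (-26 − T)/12.
12·(-37 − T) = -26 − T → 11·T = -444 − (-26) = -418.
T = -418/11 = -38 dBFS.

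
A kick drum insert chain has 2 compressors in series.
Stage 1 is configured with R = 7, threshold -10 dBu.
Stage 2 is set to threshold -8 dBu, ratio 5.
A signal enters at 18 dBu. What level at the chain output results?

-7.6 dBu

Stage 1: overshoot 28 dB → 28/7 = 4 dB → -6 dBu.
Stage 2: 2 dB above -8 dBu, reduced 5:1 to 0.4 dB above → -7.6 dBu.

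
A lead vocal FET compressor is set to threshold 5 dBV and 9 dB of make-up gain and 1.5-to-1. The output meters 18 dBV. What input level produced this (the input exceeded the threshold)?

Remove make-up: 18 − 9 = 9 dBV.
The compressed level sits 9 − 5 = 4 dB over threshold.
Input overshoot = R × output overshoot = 6 dB → input = 5 + 6 = 11 dBV.

11 dBV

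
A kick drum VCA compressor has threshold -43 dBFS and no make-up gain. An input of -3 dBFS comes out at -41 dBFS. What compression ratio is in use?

20:1

Input overshoot = -3 − (-43) = 40 dB; output overshoot = -41 − (-43) = 2 dB.
Ratio = 40 / 2 = 20.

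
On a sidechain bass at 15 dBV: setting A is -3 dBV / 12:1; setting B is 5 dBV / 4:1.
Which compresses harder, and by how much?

A, by 9 dB

A: GR = 18 − 18/12 = 16.5 dB.
B: GR = 10 − 10/4 = 7.5 dB.
Difference: 9 dB in favour of A.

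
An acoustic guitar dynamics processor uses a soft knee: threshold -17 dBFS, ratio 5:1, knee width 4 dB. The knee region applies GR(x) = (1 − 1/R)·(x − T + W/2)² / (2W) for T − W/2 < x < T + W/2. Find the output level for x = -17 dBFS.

x − T + W/2 = -17 − (-17) + 2 = 2.
GR = (1 − 1/5) × 2² / 8 = 0.8 × 4 / 8 = 0.4 dB.
Output = -17 − 0.4 = -17.4 dBFS.

-17.4 dBFS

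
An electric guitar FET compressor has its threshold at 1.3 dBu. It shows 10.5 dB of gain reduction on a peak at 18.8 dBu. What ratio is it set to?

Input overshoot = 18.8 − 1.3 = 17.5 dB.
Output overshoot = 17.5 − 10.5 = 7 dB.
Ratio = input overshoot / output overshoot = 17.5 / 7 = 2.5.

2.5:1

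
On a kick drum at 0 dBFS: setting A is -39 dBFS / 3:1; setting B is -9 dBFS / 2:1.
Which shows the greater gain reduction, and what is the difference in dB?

A, by 21.5 dB

A: 39 dB over, compressed to 13 dB over, so 26 dB of GR.
B: 9 dB over, compressed to 4.5 dB over, so 4.5 dB of GR.
Difference: 21.5 dB in favour of A.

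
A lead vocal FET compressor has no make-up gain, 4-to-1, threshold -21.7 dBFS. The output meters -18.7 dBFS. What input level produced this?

-9.7 dBFS

Post-compression overshoot = -18.7 − (-21.7) = 3 dB.
Input overshoot = R × output overshoot = 12 dB → input = -21.7 + 12 = -9.7 dBFS.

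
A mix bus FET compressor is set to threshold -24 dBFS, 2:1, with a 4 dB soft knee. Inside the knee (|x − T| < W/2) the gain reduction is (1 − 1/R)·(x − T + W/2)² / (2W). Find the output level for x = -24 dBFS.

-24.25 dBFS

x − T + W/2 = -24 − (-24) + 2 = 2.
GR = (1 − 1/2) × 2² / 8 = 0.5 × 4 / 8 = 0.25 dB.
Output = -24 − 0.25 = -24.25 dBFS.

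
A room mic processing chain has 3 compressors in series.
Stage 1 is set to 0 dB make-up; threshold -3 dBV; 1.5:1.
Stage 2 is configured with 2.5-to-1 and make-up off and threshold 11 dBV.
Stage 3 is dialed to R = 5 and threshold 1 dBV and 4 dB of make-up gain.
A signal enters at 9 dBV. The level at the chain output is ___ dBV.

Stage 1: overshoot 12 dB → 12/1.5 = 8 dB → 5 dBV.
Stage 2: below threshold (5 ≤ 11); passes unchanged; output 5 dBV.
Stage 3: overshoot 4 dB → 4/5 = 0.8 dB → 1.8 dBV; +4 dB make-up → 5.8 dBV.

5.8 dBV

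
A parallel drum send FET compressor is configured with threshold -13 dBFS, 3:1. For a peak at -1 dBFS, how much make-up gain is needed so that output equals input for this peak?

8 dB

Without make-up, output = threshold + overshoot/3 = -13 + 4 = -9 dBFS.
Gap to target: 8 dB.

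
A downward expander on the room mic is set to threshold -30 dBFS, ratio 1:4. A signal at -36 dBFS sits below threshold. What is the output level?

Below threshold, a 1:4 expander applies gain = (4−1)×(T − x) of attenuation.
(4−1) × 6 = 18 dB, so output = -36 − 18 = -54 dBFS.

-54 dBFS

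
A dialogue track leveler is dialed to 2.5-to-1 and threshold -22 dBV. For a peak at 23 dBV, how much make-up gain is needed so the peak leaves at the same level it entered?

27 dB

Without make-up, output = threshold + overshoot/2.5 = -22 + 18 = -4 dBV.
Gap to target: 27 dB.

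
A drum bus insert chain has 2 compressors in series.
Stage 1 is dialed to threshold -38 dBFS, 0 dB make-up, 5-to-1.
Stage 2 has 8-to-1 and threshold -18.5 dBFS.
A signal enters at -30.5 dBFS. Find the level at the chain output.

Stage 1: -30.5 dBFS is 7.5 dB over -38 dBFS; at 5:1 that becomes 1.5 dB over, giving -36.5 dBFS.
Stage 2: -36.5 dBFS is at or below the -18.5 dBFS threshold — no compression; output -36.5 dBFS.

-36.5 dBFS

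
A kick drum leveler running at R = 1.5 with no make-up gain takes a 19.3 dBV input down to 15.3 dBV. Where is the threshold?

7.3 dBV

Let T be the threshold. Output overshoot = (input overshoot)/R, so 15.3 − T = (19.3 − T)/1.5.
1.5·(15.3 − T) = 19.3 − T → 0.5·T = 22.95 − 19.3 = 3.65.
T = 3.65/0.5 = 7.3 dBV.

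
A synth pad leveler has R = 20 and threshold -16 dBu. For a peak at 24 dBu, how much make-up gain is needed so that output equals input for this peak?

Without make-up, output = threshold + overshoot/20 = -16 + 2 = -14 dBu.
Gap to target: 38 dB.

38 dB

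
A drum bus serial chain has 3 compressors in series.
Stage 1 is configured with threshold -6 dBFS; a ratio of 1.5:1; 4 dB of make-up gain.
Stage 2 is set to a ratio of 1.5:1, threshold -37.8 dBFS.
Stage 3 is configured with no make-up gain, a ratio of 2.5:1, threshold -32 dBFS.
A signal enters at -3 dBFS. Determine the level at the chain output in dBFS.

-24.24 dBFS

Stage 1: 3 dB above -6 dBFS, reduced 1.5:1 to 2 dB above → -4 dBFS; +4 dB make-up → 0 dBFS.
Stage 2: 0 dBFS is 37.8 dB over -37.8 dBFS; at 1.5:1 that becomes 25.2 dB over, giving -12.6 dBFS.
Stage 3: -12.6 dBFS is 19.4 dB over -32 dBFS; at 2.5:1 that becomes 7.76 dB over, giving -24.24 dBFS.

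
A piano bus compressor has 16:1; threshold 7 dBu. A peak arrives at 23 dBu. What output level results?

23 dBu sits 16 dB over threshold.
At 16:1 the overshoot is divided by 16, leaving 1 dB above threshold.
So the level is 7 + 1 = 8 dBu.

8 dBu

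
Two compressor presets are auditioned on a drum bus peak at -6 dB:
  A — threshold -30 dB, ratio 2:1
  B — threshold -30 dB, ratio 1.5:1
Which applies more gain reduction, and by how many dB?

A: GR = 24 − 24/2 = 12 dB.
B: GR = 24 − 24/1.5 = 8 dB.
A applies 4 dB more gain reduction.

A, by 4 dB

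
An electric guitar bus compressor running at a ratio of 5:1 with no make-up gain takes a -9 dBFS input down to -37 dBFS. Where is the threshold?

Let T be the threshold. Output overshoot = (input overshoot)/R, so -37 − T = (-9 − T)/5.
5·(-37 − T) = -9 − T → 4·T = -185 − (-9) = -176.
T = -176/4 = -44 dBFS.

-44 dBFS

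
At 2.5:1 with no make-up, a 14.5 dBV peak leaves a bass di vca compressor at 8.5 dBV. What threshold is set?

Let T be the threshold. Output overshoot = (input overshoot)/R, so 8.5 − T = (14.5 − T)/2.5.
2.5·(8.5 − T) = 14.5 − T → 1.5·T = 21.25 − 14.5 = 6.75.
T = 6.75/1.5 = 4.5 dBV.

4.5 dBV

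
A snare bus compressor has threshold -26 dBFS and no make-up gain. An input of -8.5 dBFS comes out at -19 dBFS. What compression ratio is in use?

Input overshoot = -8.5 − (-26) = 17.5 dB; output overshoot = -19 − (-26) = 7 dB.
Ratio = 17.5 / 7 = 2.5.

2.5:1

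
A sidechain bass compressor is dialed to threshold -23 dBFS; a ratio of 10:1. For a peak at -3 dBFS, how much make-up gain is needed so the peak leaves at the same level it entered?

18 dB

Overshoot 20 dB → 20/10 = 2 dB after compression, so the compressed level is -23 + 2 = -21 dBFS.
Make-up = target − compressed = -3 − (-21) = 18 dB.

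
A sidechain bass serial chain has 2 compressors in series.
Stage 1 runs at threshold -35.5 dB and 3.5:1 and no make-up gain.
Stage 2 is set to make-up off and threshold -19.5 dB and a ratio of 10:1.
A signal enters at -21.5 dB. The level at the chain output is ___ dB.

Stage 1: overshoot 14 dB → 14/3.5 = 4 dB → -31.5 dB.
Stage 2: -31.5 dB is at or below the -19.5 dB threshold — no compression; output -31.5 dB.

-31.5 dB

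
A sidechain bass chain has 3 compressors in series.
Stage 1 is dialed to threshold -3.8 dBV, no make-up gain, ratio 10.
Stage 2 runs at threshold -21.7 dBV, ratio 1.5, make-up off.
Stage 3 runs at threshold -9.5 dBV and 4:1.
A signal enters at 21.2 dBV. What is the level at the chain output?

Stage 1: overshoot 25 dB → 25/10 = 2.5 dB → -1.3 dBV.
Stage 2: 20.4 dB above -21.7 dBV, reduced 1.5:1 to 13.6 dB above → -8.1 dBV.
Stage 3: 1.4 dB above -9.5 dBV, reduced 4:1 to 0.35 dB above → -9.15 dBV.

-9.15 dBV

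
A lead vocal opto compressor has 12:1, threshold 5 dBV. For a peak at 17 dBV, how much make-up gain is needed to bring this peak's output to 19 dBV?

Without make-up, output = threshold + overshoot/12 = 5 + 1 = 6 dBV.
Gap to target: 13 dB.

13 dB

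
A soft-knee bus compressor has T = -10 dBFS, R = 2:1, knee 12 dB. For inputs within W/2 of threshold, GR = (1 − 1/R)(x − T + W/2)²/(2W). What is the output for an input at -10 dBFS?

x − T + W/2 = -10 − (-10) + 6 = 6.
GR = (1 − 1/2) × 6² / 24 = 0.5 × 36 / 24 = 0.75 dB.
Output = -10 − 0.75 = -10.75 dBFS.

-10.75 dBFS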